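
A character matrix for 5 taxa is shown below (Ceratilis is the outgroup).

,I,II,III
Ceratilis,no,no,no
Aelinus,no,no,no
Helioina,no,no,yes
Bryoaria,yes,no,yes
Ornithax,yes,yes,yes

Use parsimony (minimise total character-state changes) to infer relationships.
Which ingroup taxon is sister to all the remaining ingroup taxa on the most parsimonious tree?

Aelinus

The outgroup has state 'no' for every character, so 'yes' is the derived state throughout.
I (derived state 'yes') is shared by Bryoaria and Ornithax — a synapomorphy uniting that clade.
II: derived state 'yes' in Ornithax only — an autapomorphy, so it tells us nothing about relationships among taxa.
III (derived state 'yes') is shared by Bryoaria, Helioina, and Ornithax — a synapomorphy uniting that clade.
Most parsimonious ingroup topology: (Aelinus,(Helioina,(Bryoaria,Ornithax))).
Aelinus is sister to the clade containing all other ingroup taxa, so it is the earliest-diverging (most basal) ingroup lineage.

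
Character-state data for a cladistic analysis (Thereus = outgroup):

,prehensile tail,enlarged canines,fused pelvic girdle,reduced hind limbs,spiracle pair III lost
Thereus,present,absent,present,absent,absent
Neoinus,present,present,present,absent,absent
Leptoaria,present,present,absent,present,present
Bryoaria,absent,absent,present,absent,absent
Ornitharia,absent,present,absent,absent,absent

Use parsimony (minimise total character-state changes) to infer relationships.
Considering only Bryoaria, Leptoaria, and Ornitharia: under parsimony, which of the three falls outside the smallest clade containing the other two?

Bryoaria

Character polarity is set by the outgroup: the derived state is whichever differs from the outgroup's state, so for prehensile tail, fused pelvic girdle the derived state is 'absent', and for the remaining characters it is 'present'.
prehensile tail (state 'absent') occurs in Bryoaria and Ornitharia but conflicts with the nesting implied by the other characters — most parsimoniously interpreted as homoplasy.
Only Leptoaria, Neoinus, and Ornitharia show the derived state 'present' for enlarged canines, supporting them as a clade.
fused pelvic girdle: derived state 'absent' in Leptoaria and Ornitharia only — synapomorphy for {Leptoaria, Ornitharia}.
reduced hind limbs: derived state 'present' in Leptoaria only — an autapomorphy, so it tells us nothing about relationships among taxa.
spiracle pair III lost (derived state 'present') is unique to Leptoaria (autapomorphy; uninformative for grouping).
Most parsimonious ingroup topology: ((Neoinus,(Leptoaria,Ornitharia)),Bryoaria).
Leptoaria and Ornitharia share a more recent common ancestor with each other than either does with Bryoaria, so Bryoaria is the least closely related of the three.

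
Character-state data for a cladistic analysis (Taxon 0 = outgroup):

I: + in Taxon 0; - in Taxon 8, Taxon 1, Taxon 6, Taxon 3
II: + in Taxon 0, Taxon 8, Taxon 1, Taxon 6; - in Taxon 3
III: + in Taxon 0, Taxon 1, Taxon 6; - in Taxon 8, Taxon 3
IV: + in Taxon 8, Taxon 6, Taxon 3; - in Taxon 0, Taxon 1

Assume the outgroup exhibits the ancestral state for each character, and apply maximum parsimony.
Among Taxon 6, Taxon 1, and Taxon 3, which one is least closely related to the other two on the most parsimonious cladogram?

Taxon 1

Character polarity is set by the outgroup: the derived state is whichever differs from the outgroup's state, so for I, II, III the derived state is '-', and for the remaining characters it is '+'.
I (derived state '-') is shared by all ingroup taxa — unites the whole ingroup.
II: derived state '-' in Taxon 3 only — an autapomorphy, so it tells us nothing about relationships among taxa.
III: derived state '-' in Taxon 3 and Taxon 8 only — synapomorphy for {Taxon 3, Taxon 8}.
IV (derived state '+') is shared by Taxon 3, Taxon 6, and Taxon 8 — a synapomorphy uniting that clade.
Most parsimonious ingroup topology: (((Taxon 8,Taxon 3),Taxon 6),Taxon 1).
Taxon 6 and Taxon 3 share a more recent common ancestor with each other than either does with Taxon 1, so Taxon 1 is the least closely related of the three.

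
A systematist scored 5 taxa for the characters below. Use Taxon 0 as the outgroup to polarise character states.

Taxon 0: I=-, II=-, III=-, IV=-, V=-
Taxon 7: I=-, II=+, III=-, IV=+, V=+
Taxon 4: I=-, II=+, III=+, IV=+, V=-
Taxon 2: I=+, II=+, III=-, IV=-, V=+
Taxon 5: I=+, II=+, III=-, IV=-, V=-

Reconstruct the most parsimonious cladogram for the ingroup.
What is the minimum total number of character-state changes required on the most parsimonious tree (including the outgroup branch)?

6

The outgroup has state '-' for every character, so '+' is the derived state throughout.
Only Taxon 2 and Taxon 5 show the derived state '+' for I, supporting them as a clade.
All ingroup taxa share the derived state '+' for II; it defines the ingroup but does not resolve relationships within it.
III (derived state '+') is unique to Taxon 4 (autapomorphy; uninformative for grouping).
IV (derived state '+') is shared by Taxon 4 and Taxon 7 — a synapomorphy uniting that clade.
V (state '+') occurs in Taxon 2 and Taxon 7 but conflicts with the nesting implied by the other characters — most parsimoniously interpreted as homoplasy.
Most parsimonious ingroup topology: ((Taxon 7,Taxon 4),(Taxon 2,Taxon 5)).
Changes per character on this tree: I: 1; II: 1; III: 1; IV: 1; V: 2.
Total = 6.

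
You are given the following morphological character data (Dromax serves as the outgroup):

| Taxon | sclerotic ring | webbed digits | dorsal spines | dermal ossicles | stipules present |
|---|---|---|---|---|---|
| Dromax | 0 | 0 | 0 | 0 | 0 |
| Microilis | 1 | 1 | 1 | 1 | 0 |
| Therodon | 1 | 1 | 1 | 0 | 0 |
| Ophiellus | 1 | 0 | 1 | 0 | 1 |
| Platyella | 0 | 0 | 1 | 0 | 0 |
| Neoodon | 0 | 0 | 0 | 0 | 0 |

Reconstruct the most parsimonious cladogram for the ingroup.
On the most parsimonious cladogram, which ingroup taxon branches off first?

Neoodon

The outgroup has state '0' for every character, so '1' is the derived state throughout.
Only Microilis, Ophiellus, and Therodon show the derived state '1' for sclerotic ring, supporting them as a clade.
webbed digits: derived state '1' in Microilis and Therodon only — synapomorphy for {Microilis, Therodon}.
dorsal spines (derived state '1') is shared by Microilis, Ophiellus, Platyella, and Therodon — a synapomorphy uniting that clade.
dermal ossicles (derived state '1') is unique to Microilis (autapomorphy; uninformative for grouping).
stipules present: derived state '1' in Ophiellus only — an autapomorphy, so it tells us nothing about relationships among taxa.
Most parsimonious ingroup topology: ((((Microilis,Therodon),Ophiellus),Platyella),Neoodon).
Neoodon is sister to the clade containing all other ingroup taxa, so it is the earliest-diverging (most basal) ingroup lineage.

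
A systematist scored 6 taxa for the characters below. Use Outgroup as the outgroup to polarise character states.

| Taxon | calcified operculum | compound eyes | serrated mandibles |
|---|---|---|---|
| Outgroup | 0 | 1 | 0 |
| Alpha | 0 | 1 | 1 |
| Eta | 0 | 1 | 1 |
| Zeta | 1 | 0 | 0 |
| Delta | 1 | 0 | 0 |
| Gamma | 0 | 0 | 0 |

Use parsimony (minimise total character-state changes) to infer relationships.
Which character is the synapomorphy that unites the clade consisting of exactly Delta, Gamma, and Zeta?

Character polarity is set by the outgroup: the derived state is whichever differs from the outgroup's state, so for compound eyes the derived state is '0', and for the remaining characters it is '1'.
calcified operculum (derived state '1') is shared by Delta and Zeta — a synapomorphy uniting that clade.
compound eyes: derived state '0' in Delta, Gamma, and Zeta only — synapomorphy for {Delta, Gamma, Zeta}.
Only Alpha and Eta show the derived state '1' for serrated mandibles, supporting them as a clade.
Most parsimonious ingroup topology: ((Alpha,Eta),((Zeta,Delta),Gamma)).
The clade {Delta, Gamma, Zeta} is supported by compound eyes: its derived state '0' occurs in exactly those taxa and in no other taxon (including the outgroup).

compound eyes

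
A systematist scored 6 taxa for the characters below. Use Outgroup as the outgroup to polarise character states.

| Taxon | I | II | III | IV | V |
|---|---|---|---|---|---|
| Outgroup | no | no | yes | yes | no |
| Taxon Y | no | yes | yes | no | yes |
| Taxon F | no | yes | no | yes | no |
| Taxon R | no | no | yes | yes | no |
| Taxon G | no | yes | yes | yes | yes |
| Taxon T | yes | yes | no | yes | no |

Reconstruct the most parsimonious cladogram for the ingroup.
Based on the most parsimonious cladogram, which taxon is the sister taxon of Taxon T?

Character polarity is set by the outgroup: the derived state is whichever differs from the outgroup's state, so for III, IV the derived state is 'no', and for the remaining characters it is 'yes'.
I (derived state 'yes') is unique to Taxon T (autapomorphy; uninformative for grouping).
II: derived state 'yes' in Taxon F, Taxon G, Taxon T, and Taxon Y only — synapomorphy for {Taxon F, Taxon G, Taxon T, Taxon Y}.
Only Taxon F and Taxon T show the derived state 'no' for III, supporting them as a clade.
IV (derived state 'no') is unique to Taxon Y (autapomorphy; uninformative for grouping).
Only Taxon G and Taxon Y show the derived state 'yes' for V, supporting them as a clade.
Most parsimonious ingroup topology: (((Taxon Y,Taxon G),(Taxon F,Taxon T)),Taxon R).
Taxon T and Taxon F form a cherry on this tree, so they are sister taxa.

Taxon F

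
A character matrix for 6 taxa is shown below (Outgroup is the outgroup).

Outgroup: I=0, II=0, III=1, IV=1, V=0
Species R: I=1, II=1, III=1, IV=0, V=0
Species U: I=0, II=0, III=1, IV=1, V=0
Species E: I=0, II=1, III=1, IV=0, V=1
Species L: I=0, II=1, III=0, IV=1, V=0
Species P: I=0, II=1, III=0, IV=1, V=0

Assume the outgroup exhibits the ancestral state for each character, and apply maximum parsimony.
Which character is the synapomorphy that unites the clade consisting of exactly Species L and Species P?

Character polarity is set by the outgroup: the derived state is whichever differs from the outgroup's state, so for III, IV the derived state is '0', and for the remaining characters it is '1'.
I: derived state '1' in Species R only — an autapomorphy, so it tells us nothing about relationships among taxa.
II: derived state '1' in Species E, Species L, Species P, and Species R only — synapomorphy for {Species E, Species L, Species P, Species R}.
III: derived state '0' in Species L and Species P only — synapomorphy for {Species L, Species P}.
IV: derived state '0' in Species E and Species R only — synapomorphy for {Species E, Species R}.
V (derived state '1') is unique to Species E (autapomorphy; uninformative for grouping).
Most parsimonious ingroup topology: (((Species R,Species E),(Species L,Species P)),Species U).
The clade {Species L, Species P} is supported by III: its derived state '0' occurs in exactly those taxa and in no other taxon (including the outgroup).

III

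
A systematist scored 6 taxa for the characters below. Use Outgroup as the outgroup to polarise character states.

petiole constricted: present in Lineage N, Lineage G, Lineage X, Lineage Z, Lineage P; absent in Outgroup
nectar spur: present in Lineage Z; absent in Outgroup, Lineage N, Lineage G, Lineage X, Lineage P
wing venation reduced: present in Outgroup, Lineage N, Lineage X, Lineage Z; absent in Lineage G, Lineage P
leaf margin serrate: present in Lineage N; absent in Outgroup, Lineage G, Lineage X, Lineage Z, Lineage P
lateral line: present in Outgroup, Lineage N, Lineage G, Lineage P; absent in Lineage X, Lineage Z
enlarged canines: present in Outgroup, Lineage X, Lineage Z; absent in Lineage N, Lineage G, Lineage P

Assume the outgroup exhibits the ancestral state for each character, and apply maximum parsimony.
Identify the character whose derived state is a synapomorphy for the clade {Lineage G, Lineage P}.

Character polarity is set by the outgroup: the derived state is whichever differs from the outgroup's state, so for wing venation reduced, lateral line, enlarged canines the derived state is 'absent', and for the remaining characters it is 'present'.
petiole constricted (derived state 'present') is shared by all ingroup taxa — unites the whole ingroup.
nectar spur: derived state 'present' in Lineage Z only — an autapomorphy, so it tells us nothing about relationships among taxa.
wing venation reduced (derived state 'absent') is shared by Lineage G and Lineage P — a synapomorphy uniting that clade.
leaf margin serrate (derived state 'present') is unique to Lineage N (autapomorphy; uninformative for grouping).
Only Lineage X and Lineage Z show the derived state 'absent' for lateral line, supporting them as a clade.
Only Lineage G, Lineage N, and Lineage P show the derived state 'absent' for enlarged canines, supporting them as a clade.
Most parsimonious ingroup topology: ((Lineage N,(Lineage G,Lineage P)),(Lineage X,Lineage Z)).
The clade {Lineage G, Lineage P} is supported by wing venation reduced: its derived state 'absent' occurs in exactly those taxa and in no other taxon (including the outgroup).

wing venation reduced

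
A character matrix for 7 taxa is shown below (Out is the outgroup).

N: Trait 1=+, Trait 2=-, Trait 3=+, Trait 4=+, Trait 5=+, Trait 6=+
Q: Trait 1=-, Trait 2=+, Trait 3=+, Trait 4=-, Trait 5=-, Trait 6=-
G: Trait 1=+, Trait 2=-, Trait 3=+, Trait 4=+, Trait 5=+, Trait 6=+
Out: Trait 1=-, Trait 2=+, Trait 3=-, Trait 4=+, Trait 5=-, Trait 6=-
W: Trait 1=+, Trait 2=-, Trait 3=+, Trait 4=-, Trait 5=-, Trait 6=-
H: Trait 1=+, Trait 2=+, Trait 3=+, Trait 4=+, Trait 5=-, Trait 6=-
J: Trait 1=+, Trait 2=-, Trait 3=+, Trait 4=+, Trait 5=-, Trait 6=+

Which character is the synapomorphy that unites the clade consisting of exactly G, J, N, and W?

Character polarity is set by the outgroup: the derived state is whichever differs from the outgroup's state, so for Trait 2, Trait 4 the derived state is '-', and for the remaining characters it is '+'.
Trait 1 (derived state '+') is shared by G, H, J, N, and W — a synapomorphy uniting that clade.
Only G, J, N, and W show the derived state '-' for Trait 2, supporting them as a clade.
Trait 3 (derived state '+') is shared by all ingroup taxa — unites the whole ingroup.
Trait 4 (state '-') occurs in Q and W but conflicts with the nesting implied by the other characters — most parsimoniously interpreted as homoplasy.
Trait 5 (derived state '+') is shared by G and N — a synapomorphy uniting that clade.
Trait 6: derived state '+' in G, J, and N only — synapomorphy for {G, J, N}.
Most parsimonious ingroup topology: (Q,(H,(W,(J,(G,N))))).
The clade {G, J, N, W} is supported by Trait 2: its derived state '-' occurs in exactly those taxa and in no other taxon (including the outgroup).

Trait 2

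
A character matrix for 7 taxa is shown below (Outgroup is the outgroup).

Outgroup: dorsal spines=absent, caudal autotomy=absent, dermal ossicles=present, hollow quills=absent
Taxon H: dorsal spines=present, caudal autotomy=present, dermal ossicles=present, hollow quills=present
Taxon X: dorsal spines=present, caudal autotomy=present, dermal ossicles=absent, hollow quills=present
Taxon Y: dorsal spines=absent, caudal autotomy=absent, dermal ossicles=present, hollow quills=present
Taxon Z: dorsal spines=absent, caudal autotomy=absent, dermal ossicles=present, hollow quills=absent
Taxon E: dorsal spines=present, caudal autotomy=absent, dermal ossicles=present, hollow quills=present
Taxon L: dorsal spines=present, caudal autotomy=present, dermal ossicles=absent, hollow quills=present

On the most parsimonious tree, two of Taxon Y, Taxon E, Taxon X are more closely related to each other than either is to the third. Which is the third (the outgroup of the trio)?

Character polarity is set by the outgroup: the derived state is whichever differs from the outgroup's state, so for dermal ossicles the derived state is 'absent', and for the remaining characters it is 'present'.
Only Taxon E, Taxon H, Taxon L, and Taxon X show the derived state 'present' for dorsal spines, supporting them as a clade.
caudal autotomy (derived state 'present') is shared by Taxon H, Taxon L, and Taxon X — a synapomorphy uniting that clade.
dermal ossicles (derived state 'absent') is shared by Taxon L and Taxon X — a synapomorphy uniting that clade.
Only Taxon E, Taxon H, Taxon L, Taxon X, and Taxon Y show the derived state 'present' for hollow quills, supporting them as a clade.
Most parsimonious ingroup topology: ((((Taxon H,(Taxon X,Taxon L)),Taxon E),Taxon Y),Taxon Z).
Taxon E and Taxon X share a more recent common ancestor with each other than either does with Taxon Y, so Taxon Y is the least closely related of the three.

Taxon Y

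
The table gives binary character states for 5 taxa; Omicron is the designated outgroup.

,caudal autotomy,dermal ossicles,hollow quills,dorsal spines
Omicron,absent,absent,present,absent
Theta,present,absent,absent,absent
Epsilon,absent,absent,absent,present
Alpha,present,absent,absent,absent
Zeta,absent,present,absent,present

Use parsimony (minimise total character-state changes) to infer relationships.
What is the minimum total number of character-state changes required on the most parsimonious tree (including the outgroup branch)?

4

Character polarity is set by the outgroup: the derived state is whichever differs from the outgroup's state, so for hollow quills the derived state is 'absent', and for the remaining characters it is 'present'.
caudal autotomy: derived state 'present' in Alpha and Theta only — synapomorphy for {Alpha, Theta}.
dermal ossicles (derived state 'present') is unique to Zeta (autapomorphy; uninformative for grouping).
hollow quills (derived state 'absent') is shared by all ingroup taxa — unites the whole ingroup.
dorsal spines: derived state 'present' in Epsilon and Zeta only — synapomorphy for {Epsilon, Zeta}.
Most parsimonious ingroup topology: ((Theta,Alpha),(Epsilon,Zeta)).
Changes per character on this tree: caudal autotomy: 1; dermal ossicles: 1; hollow quills: 1; dorsal spines: 1.
Total = 4.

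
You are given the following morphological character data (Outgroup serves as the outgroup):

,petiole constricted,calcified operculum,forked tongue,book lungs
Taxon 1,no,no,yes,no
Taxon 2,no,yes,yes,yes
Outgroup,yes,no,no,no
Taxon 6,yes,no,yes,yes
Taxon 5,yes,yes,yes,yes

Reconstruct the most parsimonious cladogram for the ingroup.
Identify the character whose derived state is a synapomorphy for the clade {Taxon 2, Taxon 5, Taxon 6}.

Character polarity is set by the outgroup: the derived state is whichever differs from the outgroup's state, so for petiole constricted the derived state is 'no', and for the remaining characters it is 'yes'.
petiole constricted (state 'no') occurs in Taxon 1 and Taxon 2 but conflicts with the nesting implied by the other characters — most parsimoniously interpreted as homoplasy.
Only Taxon 2 and Taxon 5 show the derived state 'yes' for calcified operculum, supporting them as a clade.
All ingroup taxa share the derived state 'yes' for forked tongue; it defines the ingroup but does not resolve relationships within it.
book lungs (derived state 'yes') is shared by Taxon 2, Taxon 5, and Taxon 6 — a synapomorphy uniting that clade.
Most parsimonious ingroup topology: (Taxon 1,((Taxon 5,Taxon 2),Taxon 6)).
The clade {Taxon 2, Taxon 5, Taxon 6} is supported by book lungs: its derived state 'yes' occurs in exactly those taxa and in no other taxon (including the outgroup).

book lungs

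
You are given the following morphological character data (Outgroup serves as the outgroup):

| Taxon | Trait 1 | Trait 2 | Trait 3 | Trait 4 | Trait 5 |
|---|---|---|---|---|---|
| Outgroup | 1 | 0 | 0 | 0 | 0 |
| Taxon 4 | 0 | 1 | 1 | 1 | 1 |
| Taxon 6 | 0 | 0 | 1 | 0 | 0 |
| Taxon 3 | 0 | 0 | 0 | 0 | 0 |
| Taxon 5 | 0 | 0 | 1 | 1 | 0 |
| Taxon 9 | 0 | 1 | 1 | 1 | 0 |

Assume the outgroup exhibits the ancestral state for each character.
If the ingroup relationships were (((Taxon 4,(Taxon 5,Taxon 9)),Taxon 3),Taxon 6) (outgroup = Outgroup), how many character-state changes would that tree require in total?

7

Map each character onto (((Taxon 4,(Taxon 5,Taxon 9)),Taxon 3),Taxon 6) (rooted by Outgroup) and count the minimum state changes it requires (Fitch parsimony):
Trait 1: 1; Trait 2: 2; Trait 3: 2; Trait 4: 1; Trait 5: 1.
Total tree length = 7.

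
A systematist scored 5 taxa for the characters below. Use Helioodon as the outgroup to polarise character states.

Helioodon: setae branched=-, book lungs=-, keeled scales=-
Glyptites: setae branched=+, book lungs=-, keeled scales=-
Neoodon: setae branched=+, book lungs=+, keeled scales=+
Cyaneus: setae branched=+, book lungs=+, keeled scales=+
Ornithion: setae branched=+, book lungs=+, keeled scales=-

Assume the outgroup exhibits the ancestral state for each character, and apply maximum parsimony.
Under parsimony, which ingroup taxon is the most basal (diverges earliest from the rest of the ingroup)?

The outgroup has state '-' for every character, so '+' is the derived state throughout.
setae branched (derived state '+') is shared by all ingroup taxa — unites the whole ingroup.
Only Cyaneus, Neoodon, and Ornithion show the derived state '+' for book lungs, supporting them as a clade.
keeled scales: derived state '+' in Cyaneus and Neoodon only — synapomorphy for {Cyaneus, Neoodon}.
Most parsimonious ingroup topology: (Glyptites,((Neoodon,Cyaneus),Ornithion)).
Glyptites is sister to the clade containing all other ingroup taxa, so it is the earliest-diverging (most basal) ingroup lineage.

Glyptites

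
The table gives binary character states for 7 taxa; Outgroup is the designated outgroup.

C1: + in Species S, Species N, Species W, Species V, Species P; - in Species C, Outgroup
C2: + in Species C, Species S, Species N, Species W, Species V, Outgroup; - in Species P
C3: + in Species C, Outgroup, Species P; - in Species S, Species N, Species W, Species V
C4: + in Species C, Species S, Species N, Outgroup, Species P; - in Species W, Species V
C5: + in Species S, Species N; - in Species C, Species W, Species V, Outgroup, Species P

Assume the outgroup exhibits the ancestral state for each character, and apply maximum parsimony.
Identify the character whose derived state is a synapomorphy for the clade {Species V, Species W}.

C4

Character polarity is set by the outgroup: the derived state is whichever differs from the outgroup's state, so for C2, C3, C4 the derived state is '-', and for the remaining characters it is '+'.
C1: derived state '+' in Species N, Species P, Species S, Species V, and Species W only — synapomorphy for {Species N, Species P, Species S, Species V, Species W}.
C2: derived state '-' in Species P only — an autapomorphy, so it tells us nothing about relationships among taxa.
C3: derived state '-' in Species N, Species S, Species V, and Species W only — synapomorphy for {Species N, Species S, Species V, Species W}.
C4 (derived state '-') is shared by Species V and Species W — a synapomorphy uniting that clade.
C5 (derived state '+') is shared by Species N and Species S — a synapomorphy uniting that clade.
Most parsimonious ingroup topology: ((Species P,((Species W,Species V),(Species S,Species N))),Species C).
The clade {Species V, Species W} is supported by C4: its derived state '-' occurs in exactly those taxa and in no other taxon (including the outgroup).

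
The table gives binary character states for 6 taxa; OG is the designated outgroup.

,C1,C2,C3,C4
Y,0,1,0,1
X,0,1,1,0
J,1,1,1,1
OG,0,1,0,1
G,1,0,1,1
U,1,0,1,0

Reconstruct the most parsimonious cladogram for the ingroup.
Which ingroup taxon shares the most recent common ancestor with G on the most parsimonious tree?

Character polarity is set by the outgroup: the derived state is whichever differs from the outgroup's state, so for C2, C4 the derived state is '0', and for the remaining characters it is '1'.
C1 (derived state '1') is shared by G, J, and U — a synapomorphy uniting that clade.
Only G and U show the derived state '0' for C2, supporting them as a clade.
C3 (derived state '1') is shared by G, J, U, and X — a synapomorphy uniting that clade.
C4 (state '0') occurs in U and X but conflicts with the nesting implied by the other characters — most parsimoniously interpreted as homoplasy.
Most parsimonious ingroup topology: ((X,((U,G),J)),Y).
G and U form a cherry on this tree, so they are sister taxa.

U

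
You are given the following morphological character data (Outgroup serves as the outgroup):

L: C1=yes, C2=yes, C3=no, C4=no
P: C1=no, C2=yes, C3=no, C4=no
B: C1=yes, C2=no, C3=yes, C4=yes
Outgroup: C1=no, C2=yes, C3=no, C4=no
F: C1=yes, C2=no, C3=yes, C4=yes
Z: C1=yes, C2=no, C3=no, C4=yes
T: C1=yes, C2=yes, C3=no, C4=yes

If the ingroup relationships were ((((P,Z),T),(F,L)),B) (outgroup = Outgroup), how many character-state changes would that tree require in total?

10

Map each character onto ((((P,Z),T),(F,L)),B) (rooted by Outgroup) and count the minimum state changes it requires (Fitch parsimony):
C1: 2; C2: 3; C3: 2; C4: 3.
Total tree length = 10.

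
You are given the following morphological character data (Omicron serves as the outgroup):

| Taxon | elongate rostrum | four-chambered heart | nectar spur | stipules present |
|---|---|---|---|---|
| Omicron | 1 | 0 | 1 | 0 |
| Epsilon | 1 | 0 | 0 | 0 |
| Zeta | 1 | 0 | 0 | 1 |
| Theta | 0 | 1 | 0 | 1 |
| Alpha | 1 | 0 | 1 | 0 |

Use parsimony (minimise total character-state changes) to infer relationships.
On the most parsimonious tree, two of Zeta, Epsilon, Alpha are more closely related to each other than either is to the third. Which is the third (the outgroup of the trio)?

Character polarity is set by the outgroup: the derived state is whichever differs from the outgroup's state, so for elongate rostrum, nectar spur the derived state is '0', and for the remaining characters it is '1'.
elongate rostrum: derived state '0' in Theta only — an autapomorphy, so it tells us nothing about relationships among taxa.
four-chambered heart: derived state '1' in Theta only — an autapomorphy, so it tells us nothing about relationships among taxa.
Only Epsilon, Theta, and Zeta show the derived state '0' for nectar spur, supporting them as a clade.
Only Theta and Zeta show the derived state '1' for stipules present, supporting them as a clade.
Most parsimonious ingroup topology: ((Epsilon,(Zeta,Theta)),Alpha).
Zeta and Epsilon share a more recent common ancestor with each other than either does with Alpha, so Alpha is the least closely related of the three.

Alpha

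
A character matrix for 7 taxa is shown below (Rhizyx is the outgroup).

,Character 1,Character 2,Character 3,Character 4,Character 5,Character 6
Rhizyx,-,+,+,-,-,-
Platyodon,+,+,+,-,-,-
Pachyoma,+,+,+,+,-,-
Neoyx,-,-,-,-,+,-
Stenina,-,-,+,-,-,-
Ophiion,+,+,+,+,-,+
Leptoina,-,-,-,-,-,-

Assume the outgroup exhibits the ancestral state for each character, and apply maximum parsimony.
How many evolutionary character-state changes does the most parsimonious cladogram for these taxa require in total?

Character polarity is set by the outgroup: the derived state is whichever differs from the outgroup's state, so for Character 2, Character 3 the derived state is '-', and for the remaining characters it is '+'.
Only Ophiion, Pachyoma, and Platyodon show the derived state '+' for Character 1, supporting them as a clade.
Character 2 (derived state '-') is shared by Leptoina, Neoyx, and Stenina — a synapomorphy uniting that clade.
Only Leptoina and Neoyx show the derived state '-' for Character 3, supporting them as a clade.
Character 4 (derived state '+') is shared by Ophiion and Pachyoma — a synapomorphy uniting that clade.
Character 5 (derived state '+') is unique to Neoyx (autapomorphy; uninformative for grouping).
Character 6 (derived state '+') is unique to Ophiion (autapomorphy; uninformative for grouping).
Most parsimonious ingroup topology: ((Platyodon,(Pachyoma,Ophiion)),((Neoyx,Leptoina),Stenina)).
Changes per character on this tree: Character 1: 1; Character 2: 1; Character 3: 1; Character 4: 1; Character 5: 1; Character 6: 1.
Total = 6.

6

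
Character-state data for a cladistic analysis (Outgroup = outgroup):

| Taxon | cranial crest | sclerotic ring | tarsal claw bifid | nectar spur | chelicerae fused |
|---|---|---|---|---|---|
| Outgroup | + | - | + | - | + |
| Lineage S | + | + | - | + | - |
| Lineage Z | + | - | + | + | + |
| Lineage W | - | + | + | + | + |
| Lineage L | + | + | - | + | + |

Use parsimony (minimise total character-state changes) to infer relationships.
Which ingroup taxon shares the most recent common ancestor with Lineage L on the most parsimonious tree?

Lineage S

Character polarity is set by the outgroup: the derived state is whichever differs from the outgroup's state, so for cranial crest, tarsal claw bifid, chelicerae fused the derived state is '-', and for the remaining characters it is '+'.
cranial crest: derived state '-' in Lineage W only — an autapomorphy, so it tells us nothing about relationships among taxa.
Only Lineage L, Lineage S, and Lineage W show the derived state '+' for sclerotic ring, supporting them as a clade.
tarsal claw bifid (derived state '-') is shared by Lineage L and Lineage S — a synapomorphy uniting that clade.
All ingroup taxa share the derived state '+' for nectar spur; it defines the ingroup but does not resolve relationships within it.
chelicerae fused (derived state '-') is unique to Lineage S (autapomorphy; uninformative for grouping).
Most parsimonious ingroup topology: ((Lineage W,(Lineage L,Lineage S)),Lineage Z).
Lineage L and Lineage S form a cherry on this tree, so they are sister taxa.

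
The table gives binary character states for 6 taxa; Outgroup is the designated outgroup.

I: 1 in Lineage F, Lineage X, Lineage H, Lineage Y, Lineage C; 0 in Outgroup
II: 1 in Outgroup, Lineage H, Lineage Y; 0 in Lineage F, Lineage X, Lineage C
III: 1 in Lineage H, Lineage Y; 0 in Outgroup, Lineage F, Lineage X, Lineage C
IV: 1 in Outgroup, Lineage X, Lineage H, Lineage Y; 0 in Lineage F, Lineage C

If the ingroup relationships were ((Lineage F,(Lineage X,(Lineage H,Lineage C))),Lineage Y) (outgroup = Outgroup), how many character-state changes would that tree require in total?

7

Map each character onto ((Lineage F,(Lineage X,(Lineage H,Lineage C))),Lineage Y) (rooted by Outgroup) and count the minimum state changes it requires (Fitch parsimony):
I: 1; II: 2; III: 2; IV: 2.
Total tree length = 7.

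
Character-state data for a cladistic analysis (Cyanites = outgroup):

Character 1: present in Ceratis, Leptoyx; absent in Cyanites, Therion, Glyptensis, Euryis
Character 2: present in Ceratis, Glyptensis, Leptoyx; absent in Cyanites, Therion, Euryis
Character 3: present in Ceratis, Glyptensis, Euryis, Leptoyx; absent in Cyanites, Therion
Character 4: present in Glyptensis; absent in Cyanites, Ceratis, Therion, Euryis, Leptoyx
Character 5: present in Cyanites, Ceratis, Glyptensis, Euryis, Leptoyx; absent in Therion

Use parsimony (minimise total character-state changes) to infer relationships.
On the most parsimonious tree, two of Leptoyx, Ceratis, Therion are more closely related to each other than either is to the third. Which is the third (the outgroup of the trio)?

Therion

Character polarity is set by the outgroup: the derived state is whichever differs from the outgroup's state, so for Character 5 the derived state is 'absent', and for the remaining characters it is 'present'.
Character 1 (derived state 'present') is shared by Ceratis and Leptoyx — a synapomorphy uniting that clade.
Only Ceratis, Glyptensis, and Leptoyx show the derived state 'present' for Character 2, supporting them as a clade.
Character 3 (derived state 'present') is shared by Ceratis, Euryis, Glyptensis, and Leptoyx — a synapomorphy uniting that clade.
Character 4 (derived state 'present') is unique to Glyptensis (autapomorphy; uninformative for grouping).
Character 5 (derived state 'absent') is unique to Therion (autapomorphy; uninformative for grouping).
Most parsimonious ingroup topology: ((((Ceratis,Leptoyx),Glyptensis),Euryis),Therion).
Leptoyx and Ceratis share a more recent common ancestor with each other than either does with Therion, so Therion is the least closely related of the three.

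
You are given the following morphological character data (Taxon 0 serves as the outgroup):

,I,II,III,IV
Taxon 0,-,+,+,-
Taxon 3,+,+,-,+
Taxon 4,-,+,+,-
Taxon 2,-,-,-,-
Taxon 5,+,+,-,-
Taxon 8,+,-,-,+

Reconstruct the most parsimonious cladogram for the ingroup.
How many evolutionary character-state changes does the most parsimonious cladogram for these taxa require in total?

5

Character polarity is set by the outgroup: the derived state is whichever differs from the outgroup's state, so for II, III the derived state is '-', and for the remaining characters it is '+'.
Only Taxon 3, Taxon 5, and Taxon 8 show the derived state '+' for I, supporting them as a clade.
II (state '-') occurs in Taxon 2 and Taxon 8 but conflicts with the nesting implied by the other characters — most parsimoniously interpreted as homoplasy.
III: derived state '-' in Taxon 2, Taxon 3, Taxon 5, and Taxon 8 only — synapomorphy for {Taxon 2, Taxon 3, Taxon 5, Taxon 8}.
IV: derived state '+' in Taxon 3 and Taxon 8 only — synapomorphy for {Taxon 3, Taxon 8}.
Most parsimonious ingroup topology: ((((Taxon 3,Taxon 8),Taxon 5),Taxon 2),Taxon 4).
Changes per character on this tree: I: 1; II: 2; III: 1; IV: 1.
Total = 5.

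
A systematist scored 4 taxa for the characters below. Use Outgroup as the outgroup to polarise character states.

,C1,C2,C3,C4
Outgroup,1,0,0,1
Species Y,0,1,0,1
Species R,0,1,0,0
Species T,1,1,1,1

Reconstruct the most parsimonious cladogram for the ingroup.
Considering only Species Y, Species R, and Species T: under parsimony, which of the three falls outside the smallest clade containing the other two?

Species T

Character polarity is set by the outgroup: the derived state is whichever differs from the outgroup's state, so for C1, C4 the derived state is '0', and for the remaining characters it is '1'.
Only Species R and Species Y show the derived state '0' for C1, supporting them as a clade.
All ingroup taxa share the derived state '1' for C2; it defines the ingroup but does not resolve relationships within it.
C3 (derived state '1') is unique to Species T (autapomorphy; uninformative for grouping).
C4: derived state '0' in Species R only — an autapomorphy, so it tells us nothing about relationships among taxa.
Most parsimonious ingroup topology: ((Species Y,Species R),Species T).
Species Y and Species R share a more recent common ancestor with each other than either does with Species T, so Species T is the least closely related of the three.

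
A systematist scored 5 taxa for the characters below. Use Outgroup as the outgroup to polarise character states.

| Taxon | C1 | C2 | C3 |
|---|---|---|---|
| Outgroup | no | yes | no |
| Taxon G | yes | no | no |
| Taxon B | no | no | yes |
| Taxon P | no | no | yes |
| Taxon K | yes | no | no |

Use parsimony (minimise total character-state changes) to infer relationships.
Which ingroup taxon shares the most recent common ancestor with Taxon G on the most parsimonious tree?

Taxon K

Character polarity is set by the outgroup: the derived state is whichever differs from the outgroup's state, so for C2 the derived state is 'no', and for the remaining characters it is 'yes'.
Only Taxon G and Taxon K show the derived state 'yes' for C1, supporting them as a clade.
All ingroup taxa share the derived state 'no' for C2; it defines the ingroup but does not resolve relationships within it.
C3: derived state 'yes' in Taxon B and Taxon P only — synapomorphy for {Taxon B, Taxon P}.
Most parsimonious ingroup topology: ((Taxon K,Taxon G),(Taxon B,Taxon P)).
Taxon G and Taxon K form a cherry on this tree, so they are sister taxa.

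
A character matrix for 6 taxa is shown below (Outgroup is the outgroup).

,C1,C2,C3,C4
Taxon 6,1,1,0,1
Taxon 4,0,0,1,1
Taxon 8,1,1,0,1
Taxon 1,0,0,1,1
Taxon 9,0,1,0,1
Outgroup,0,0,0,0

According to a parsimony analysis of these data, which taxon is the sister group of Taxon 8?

Taxon 6

The outgroup has state '0' for every character, so '1' is the derived state throughout.
Only Taxon 6 and Taxon 8 show the derived state '1' for C1, supporting them as a clade.
C2: derived state '1' in Taxon 6, Taxon 8, and Taxon 9 only — synapomorphy for {Taxon 6, Taxon 8, Taxon 9}.
C3 (derived state '1') is shared by Taxon 1 and Taxon 4 — a synapomorphy uniting that clade.
All ingroup taxa share the derived state '1' for C4; it defines the ingroup but does not resolve relationships within it.
Most parsimonious ingroup topology: ((Taxon 4,Taxon 1),((Taxon 6,Taxon 8),Taxon 9)).
Taxon 8 and Taxon 6 form a cherry on this tree, so they are sister taxa.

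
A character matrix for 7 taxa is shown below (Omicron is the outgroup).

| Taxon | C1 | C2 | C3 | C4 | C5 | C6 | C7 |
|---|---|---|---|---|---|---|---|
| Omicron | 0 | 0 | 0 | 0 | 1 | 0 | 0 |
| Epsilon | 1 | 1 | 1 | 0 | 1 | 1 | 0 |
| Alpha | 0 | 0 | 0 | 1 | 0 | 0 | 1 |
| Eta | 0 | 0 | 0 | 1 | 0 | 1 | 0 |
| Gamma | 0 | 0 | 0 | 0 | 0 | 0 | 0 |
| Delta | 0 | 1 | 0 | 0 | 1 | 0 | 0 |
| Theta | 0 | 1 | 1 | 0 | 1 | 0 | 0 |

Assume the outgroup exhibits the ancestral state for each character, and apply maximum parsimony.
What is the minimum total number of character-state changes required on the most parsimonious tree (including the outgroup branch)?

8

Character polarity is set by the outgroup: the derived state is whichever differs from the outgroup's state, so for C5 the derived state is '0', and for the remaining characters it is '1'.
C1: derived state '1' in Epsilon only — an autapomorphy, so it tells us nothing about relationships among taxa.
C2 (derived state '1') is shared by Delta, Epsilon, and Theta — a synapomorphy uniting that clade.
Only Epsilon and Theta show the derived state '1' for C3, supporting them as a clade.
Only Alpha and Eta show the derived state '1' for C4, supporting them as a clade.
Only Alpha, Eta, and Gamma show the derived state '0' for C5, supporting them as a clade.
C6 groups Epsilon and Eta, which is incompatible with the clades supported by the remaining characters; treating it as convergent (homoplasy) costs fewer steps than any alternative tree.
C7: derived state '1' in Alpha only — an autapomorphy, so it tells us nothing about relationships among taxa.
Most parsimonious ingroup topology: (((Theta,Epsilon),Delta),((Eta,Alpha),Gamma)).
Changes per character on this tree: C1: 1; C2: 1; C3: 1; C4: 1; C5: 1; C6: 2; C7: 1.
Total = 8.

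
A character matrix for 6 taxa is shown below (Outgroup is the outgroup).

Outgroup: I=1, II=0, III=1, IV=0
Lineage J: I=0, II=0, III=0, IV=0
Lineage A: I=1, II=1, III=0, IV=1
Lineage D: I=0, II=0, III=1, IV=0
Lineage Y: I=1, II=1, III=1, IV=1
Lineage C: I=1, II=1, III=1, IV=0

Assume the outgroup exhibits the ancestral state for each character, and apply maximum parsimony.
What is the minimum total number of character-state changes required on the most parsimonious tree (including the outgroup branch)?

Character polarity is set by the outgroup: the derived state is whichever differs from the outgroup's state, so for I, III the derived state is '0', and for the remaining characters it is '1'.
I (derived state '0') is shared by Lineage D and Lineage J — a synapomorphy uniting that clade.
II: derived state '1' in Lineage A, Lineage C, and Lineage Y only — synapomorphy for {Lineage A, Lineage C, Lineage Y}.
III (state '0') occurs in Lineage A and Lineage J but conflicts with the nesting implied by the other characters — most parsimoniously interpreted as homoplasy.
Only Lineage A and Lineage Y show the derived state '1' for IV, supporting them as a clade.
Most parsimonious ingroup topology: ((Lineage J,Lineage D),((Lineage A,Lineage Y),Lineage C)).
Changes per character on this tree: I: 1; II: 1; III: 2; IV: 1.
Total = 5.

5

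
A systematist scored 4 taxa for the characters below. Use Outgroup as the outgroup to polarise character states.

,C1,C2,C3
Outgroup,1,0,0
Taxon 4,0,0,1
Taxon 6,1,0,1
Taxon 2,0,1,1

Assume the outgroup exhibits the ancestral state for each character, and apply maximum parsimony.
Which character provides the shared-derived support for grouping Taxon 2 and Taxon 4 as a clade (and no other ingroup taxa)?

Character polarity is set by the outgroup: the derived state is whichever differs from the outgroup's state, so for C1 the derived state is '0', and for the remaining characters it is '1'.
C1: derived state '0' in Taxon 2 and Taxon 4 only — synapomorphy for {Taxon 2, Taxon 4}.
C2 (derived state '1') is unique to Taxon 2 (autapomorphy; uninformative for grouping).
C3 (derived state '1') is shared by all ingroup taxa — unites the whole ingroup.
Most parsimonious ingroup topology: ((Taxon 4,Taxon 2),Taxon 6).
The clade {Taxon 2, Taxon 4} is supported by C1: its derived state '0' occurs in exactly those taxa and in no other taxon (including the outgroup).

C1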